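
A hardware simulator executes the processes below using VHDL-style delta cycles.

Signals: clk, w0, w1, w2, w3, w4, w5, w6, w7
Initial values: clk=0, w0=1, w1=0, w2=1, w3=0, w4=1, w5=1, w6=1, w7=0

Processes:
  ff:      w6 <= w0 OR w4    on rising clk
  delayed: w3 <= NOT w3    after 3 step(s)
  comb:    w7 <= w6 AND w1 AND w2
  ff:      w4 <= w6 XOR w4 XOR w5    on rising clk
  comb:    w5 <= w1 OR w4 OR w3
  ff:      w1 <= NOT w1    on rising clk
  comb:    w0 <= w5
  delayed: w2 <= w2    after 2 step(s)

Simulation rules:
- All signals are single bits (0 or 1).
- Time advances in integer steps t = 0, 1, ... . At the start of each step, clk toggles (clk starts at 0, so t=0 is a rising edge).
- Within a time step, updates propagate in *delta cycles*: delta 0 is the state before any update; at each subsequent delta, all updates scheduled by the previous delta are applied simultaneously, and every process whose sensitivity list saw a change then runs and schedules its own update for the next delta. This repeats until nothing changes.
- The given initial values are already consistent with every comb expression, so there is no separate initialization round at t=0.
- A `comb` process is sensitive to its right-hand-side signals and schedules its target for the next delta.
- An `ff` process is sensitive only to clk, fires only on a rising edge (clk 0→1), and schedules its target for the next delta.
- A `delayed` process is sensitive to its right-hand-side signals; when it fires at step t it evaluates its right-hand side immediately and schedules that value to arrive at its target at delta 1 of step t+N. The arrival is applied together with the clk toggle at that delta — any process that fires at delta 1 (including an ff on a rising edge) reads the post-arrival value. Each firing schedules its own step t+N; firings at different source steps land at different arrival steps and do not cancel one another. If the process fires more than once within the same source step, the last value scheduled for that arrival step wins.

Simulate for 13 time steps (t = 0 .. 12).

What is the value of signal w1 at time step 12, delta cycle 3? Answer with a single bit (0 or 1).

1

[bits: w5,w0,w3,w7,w6,w4,clk,w1,w2]
t=0: Δ0=110011001 Δ1=110011101 Δ2=110011111 Δ3=110111111 | 3Δ
t=1: Δ0=110111111 Δ1=110111011 | 1Δ
t=2: Δ0=110111011 Δ1=110111111 Δ2=110111101 Δ3=110011101 | 3Δ
t=3: Δ0=110011101 Δ1=110011001 | 1Δ
t=4: Δ0=110011001 Δ1=110011101 Δ2=110011111 Δ3=110111111 | 3Δ
t=5: Δ0=110111111 Δ1=110111011 | 1Δ
t=6: Δ0=110111011 Δ1=110111111 Δ2=110111101 Δ3=110011101 | 3Δ
t=7: Δ0=110011101 Δ1=110011001 | 1Δ
t=8: Δ0=110011001 Δ1=110011101 Δ2=110011111 Δ3=110111111 | 3Δ
t=9: Δ0=110111111 Δ1=110111011 | 1Δ
t=10: Δ0=110111011 Δ1=110111111 Δ2=110111101 Δ3=110011101 | 3Δ
t=11: Δ0=110011101 Δ1=110011001 | 1Δ
t=12: Δ0=110011001 Δ1=110011101 Δ2=110011111 Δ3=110111111 | 3Δ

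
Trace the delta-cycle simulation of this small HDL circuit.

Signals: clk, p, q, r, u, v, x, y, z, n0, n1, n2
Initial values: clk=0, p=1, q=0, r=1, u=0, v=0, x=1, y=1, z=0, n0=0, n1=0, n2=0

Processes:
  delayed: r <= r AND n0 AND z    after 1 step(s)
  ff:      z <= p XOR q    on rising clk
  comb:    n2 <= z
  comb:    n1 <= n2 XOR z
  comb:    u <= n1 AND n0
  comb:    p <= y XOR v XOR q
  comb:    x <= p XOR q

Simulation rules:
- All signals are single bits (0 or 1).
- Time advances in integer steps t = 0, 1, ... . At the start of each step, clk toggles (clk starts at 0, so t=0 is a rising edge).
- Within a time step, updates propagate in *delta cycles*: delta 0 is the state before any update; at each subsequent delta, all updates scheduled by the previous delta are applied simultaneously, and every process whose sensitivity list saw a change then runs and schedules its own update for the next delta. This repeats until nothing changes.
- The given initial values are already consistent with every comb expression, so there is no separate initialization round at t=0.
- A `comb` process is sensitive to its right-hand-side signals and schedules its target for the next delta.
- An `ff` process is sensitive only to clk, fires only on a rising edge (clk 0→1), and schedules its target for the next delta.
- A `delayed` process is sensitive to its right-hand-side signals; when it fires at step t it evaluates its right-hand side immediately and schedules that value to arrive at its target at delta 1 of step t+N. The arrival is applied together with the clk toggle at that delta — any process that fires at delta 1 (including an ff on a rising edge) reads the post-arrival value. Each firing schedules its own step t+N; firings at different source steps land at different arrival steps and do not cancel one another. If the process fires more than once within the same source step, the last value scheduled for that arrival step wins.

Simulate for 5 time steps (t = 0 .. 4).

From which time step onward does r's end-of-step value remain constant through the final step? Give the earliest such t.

1

t0.Δ0 v=0 n1=0 z=0 clk=0 x=1 n2=0 y=1 r=1 p=1 q=0 n0=0 u=0
t0.Δ1 v=0 n1=0 z=0 clk=1 x=1 n2=0 y=1 r=1 p=1 q=0 n0=0 u=0
t0.Δ2 v=0 n1=0 z=1 clk=1 x=1 n2=0 y=1 r=1 p=1 q=0 n0=0 u=0
t0.Δ3 v=0 n1=1 z=1 clk=1 x=1 n2=1 y=1 r=1 p=1 q=0 n0=0 u=0
t0.Δ4 v=0 n1=0 z=1 clk=1 x=1 n2=1 y=1 r=1 p=1 q=0 n0=0 u=0
t1.Δ0 v=0 n1=0 z=1 clk=1 x=1 n2=1 y=1 r=1 p=1 q=0 n0=0 u=0
t1.Δ1 v=0 n1=0 z=1 clk=0 x=1 n2=1 y=1 r=0 p=1 q=0 n0=0 u=0
t2.Δ0 v=0 n1=0 z=1 clk=0 x=1 n2=1 y=1 r=0 p=1 q=0 n0=0 u=0
t2.Δ1 v=0 n1=0 z=1 clk=1 x=1 n2=1 y=1 r=0 p=1 q=0 n0=0 u=0
t3.Δ0 v=0 n1=0 z=1 clk=1 x=1 n2=1 y=1 r=0 p=1 q=0 n0=0 u=0
t3.Δ1 v=0 n1=0 z=1 clk=0 x=1 n2=1 y=1 r=0 p=1 q=0 n0=0 u=0
t4.Δ0 v=0 n1=0 z=1 clk=0 x=1 n2=1 y=1 r=0 p=1 q=0 n0=0 u=0
t4.Δ1 v=0 n1=0 z=1 clk=1 x=1 n2=1 y=1 r=0 p=1 q=0 n0=0 u=0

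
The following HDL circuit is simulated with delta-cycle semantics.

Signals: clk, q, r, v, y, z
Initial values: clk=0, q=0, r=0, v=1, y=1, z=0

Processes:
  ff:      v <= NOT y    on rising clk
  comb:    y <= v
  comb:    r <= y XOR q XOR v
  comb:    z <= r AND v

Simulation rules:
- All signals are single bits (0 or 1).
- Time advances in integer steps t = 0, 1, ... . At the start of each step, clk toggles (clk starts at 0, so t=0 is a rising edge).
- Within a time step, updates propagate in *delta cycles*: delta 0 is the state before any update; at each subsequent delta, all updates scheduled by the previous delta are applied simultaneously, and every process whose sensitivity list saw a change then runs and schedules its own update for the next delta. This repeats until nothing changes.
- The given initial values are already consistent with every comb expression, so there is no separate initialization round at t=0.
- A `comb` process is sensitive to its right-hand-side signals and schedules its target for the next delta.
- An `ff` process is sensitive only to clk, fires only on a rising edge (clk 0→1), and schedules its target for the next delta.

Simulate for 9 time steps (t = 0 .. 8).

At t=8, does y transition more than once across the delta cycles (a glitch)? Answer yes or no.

no

t=0 Δ0: v=1 y=1 clk=0 q=0 z=0 r=0
  Δ1: clk:0→1
  Δ2: v:1→0
  Δ3: y:1→0, r:0→1
  Δ4: r:1→0
  (4Δ to stable)
t=1 Δ0: v=0 y=0 clk=1 q=0 z=0 r=0
  Δ1: clk:1→0
  (1Δ to stable)
t=2 Δ0: v=0 y=0 clk=0 q=0 z=0 r=0
  Δ1: clk:0→1
  Δ2: v:0→1
  Δ3: y:0→1, r:0→1
  Δ4: z:0→1, r:1→0
  Δ5: z:1→0
  (5Δ to stable)
t=3 Δ0: v=1 y=1 clk=1 q=0 z=0 r=0
  Δ1: clk:1→0
  (1Δ to stable)
t=4 Δ0: v=1 y=1 clk=0 q=0 z=0 r=0
  Δ1: clk:0→1
  Δ2: v:1→0
  Δ3: y:1→0, r:0→1
  Δ4: r:1→0
  (4Δ to stable)
t=5 Δ0: v=0 y=0 clk=1 q=0 z=0 r=0
  Δ1: clk:1→0
  (1Δ to stable)
t=6 Δ0: v=0 y=0 clk=0 q=0 z=0 r=0
  Δ1: clk:0→1
  Δ2: v:0→1
  Δ3: y:0→1, r:0→1
  Δ4: z:0→1, r:1→0
  Δ5: z:1→0
  (5Δ to stable)
t=7 Δ0: v=1 y=1 clk=1 q=0 z=0 r=0
  Δ1: clk:1→0
  (1Δ to stable)
t=8 Δ0: v=1 y=1 clk=0 q=0 z=0 r=0
  Δ1: clk:0→1
  Δ2: v:1→0
  Δ3: y:1→0, r:0→1
  Δ4: r:1→0
  (4Δ to stable)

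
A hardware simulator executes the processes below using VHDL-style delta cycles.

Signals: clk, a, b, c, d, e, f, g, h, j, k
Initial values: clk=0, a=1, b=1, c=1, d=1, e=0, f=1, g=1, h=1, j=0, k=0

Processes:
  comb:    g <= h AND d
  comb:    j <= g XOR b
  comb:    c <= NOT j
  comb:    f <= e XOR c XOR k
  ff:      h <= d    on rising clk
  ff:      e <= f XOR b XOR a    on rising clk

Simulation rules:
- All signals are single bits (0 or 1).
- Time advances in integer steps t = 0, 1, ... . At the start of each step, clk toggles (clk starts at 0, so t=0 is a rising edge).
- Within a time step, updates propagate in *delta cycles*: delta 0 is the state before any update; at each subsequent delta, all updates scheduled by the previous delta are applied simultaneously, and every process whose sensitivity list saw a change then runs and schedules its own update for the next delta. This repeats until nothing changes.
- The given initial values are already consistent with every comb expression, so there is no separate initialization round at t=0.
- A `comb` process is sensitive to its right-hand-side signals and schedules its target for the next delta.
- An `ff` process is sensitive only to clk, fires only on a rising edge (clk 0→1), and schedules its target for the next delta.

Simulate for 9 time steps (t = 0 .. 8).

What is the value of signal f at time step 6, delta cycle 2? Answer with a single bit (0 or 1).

0

t0.Δ0 e=0 a=1 b=1 clk=0 f=1 h=1 k=0 c=1 d=1 j=0 g=1
t0.Δ1 e=0 a=1 b=1 clk=1 f=1 h=1 k=0 c=1 d=1 j=0 g=1
t0.Δ2 e=1 a=1 b=1 clk=1 f=1 h=1 k=0 c=1 d=1 j=0 g=1
t0.Δ3 e=1 a=1 b=1 clk=1 f=0 h=1 k=0 c=1 d=1 j=0 g=1
t1.Δ0 e=1 a=1 b=1 clk=1 f=0 h=1 k=0 c=1 d=1 j=0 g=1
t1.Δ1 e=1 a=1 b=1 clk=0 f=0 h=1 k=0 c=1 d=1 j=0 g=1
t2.Δ0 e=1 a=1 b=1 clk=0 f=0 h=1 k=0 c=1 d=1 j=0 g=1
t2.Δ1 e=1 a=1 b=1 clk=1 f=0 h=1 k=0 c=1 d=1 j=0 g=1
t2.Δ2 e=0 a=1 b=1 clk=1 f=0 h=1 k=0 c=1 d=1 j=0 g=1
t2.Δ3 e=0 a=1 b=1 clk=1 f=1 h=1 k=0 c=1 d=1 j=0 g=1
t3.Δ0 e=0 a=1 b=1 clk=1 f=1 h=1 k=0 c=1 d=1 j=0 g=1
t3.Δ1 e=0 a=1 b=1 clk=0 f=1 h=1 k=0 c=1 d=1 j=0 g=1
t4.Δ0 e=0 a=1 b=1 clk=0 f=1 h=1 k=0 c=1 d=1 j=0 g=1
t4.Δ1 e=0 a=1 b=1 clk=1 f=1 h=1 k=0 c=1 d=1 j=0 g=1
t4.Δ2 e=1 a=1 b=1 clk=1 f=1 h=1 k=0 c=1 d=1 j=0 g=1
t4.Δ3 e=1 a=1 b=1 clk=1 f=0 h=1 k=0 c=1 d=1 j=0 g=1
t5.Δ0 e=1 a=1 b=1 clk=1 f=0 h=1 k=0 c=1 d=1 j=0 g=1
t5.Δ1 e=1 a=1 b=1 clk=0 f=0 h=1 k=0 c=1 d=1 j=0 g=1
t6.Δ0 e=1 a=1 b=1 clk=0 f=0 h=1 k=0 c=1 d=1 j=0 g=1
t6.Δ1 e=1 a=1 b=1 clk=1 f=0 h=1 k=0 c=1 d=1 j=0 g=1
t6.Δ2 e=0 a=1 b=1 clk=1 f=0 h=1 k=0 c=1 d=1 j=0 g=1
t6.Δ3 e=0 a=1 b=1 clk=1 f=1 h=1 k=0 c=1 d=1 j=0 g=1
t7.Δ0 e=0 a=1 b=1 clk=1 f=1 h=1 k=0 c=1 d=1 j=0 g=1
t7.Δ1 e=0 a=1 b=1 clk=0 f=1 h=1 k=0 c=1 d=1 j=0 g=1
t8.Δ0 e=0 a=1 b=1 clk=0 f=1 h=1 k=0 c=1 d=1 j=0 g=1
t8.Δ1 e=0 a=1 b=1 clk=1 f=1 h=1 k=0 c=1 d=1 j=0 g=1
t8.Δ2 e=1 a=1 b=1 clk=1 f=1 h=1 k=0 c=1 d=1 j=0 g=1
t8.Δ3 e=1 a=1 b=1 clk=1 f=0 h=1 k=0 c=1 d=1 j=0 g=1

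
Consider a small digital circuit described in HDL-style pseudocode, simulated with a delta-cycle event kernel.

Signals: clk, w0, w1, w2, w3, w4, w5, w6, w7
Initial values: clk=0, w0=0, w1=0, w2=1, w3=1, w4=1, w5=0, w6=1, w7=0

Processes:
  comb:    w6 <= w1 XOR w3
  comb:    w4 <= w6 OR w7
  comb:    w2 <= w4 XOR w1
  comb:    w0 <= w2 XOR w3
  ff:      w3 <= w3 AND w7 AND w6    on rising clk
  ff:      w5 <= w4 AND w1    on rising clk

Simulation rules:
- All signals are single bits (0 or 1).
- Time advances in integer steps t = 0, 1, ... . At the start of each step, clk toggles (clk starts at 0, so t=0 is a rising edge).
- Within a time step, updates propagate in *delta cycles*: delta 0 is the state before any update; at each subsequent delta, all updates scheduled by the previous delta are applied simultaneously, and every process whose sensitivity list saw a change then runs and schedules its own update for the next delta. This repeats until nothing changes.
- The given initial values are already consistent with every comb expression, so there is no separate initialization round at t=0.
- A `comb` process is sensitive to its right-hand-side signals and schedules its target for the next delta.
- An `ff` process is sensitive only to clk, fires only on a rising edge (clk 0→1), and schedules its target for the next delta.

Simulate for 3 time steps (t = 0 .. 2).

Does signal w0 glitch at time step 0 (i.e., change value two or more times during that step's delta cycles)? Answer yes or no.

t0.Δ0 w0=0 clk=0 w6=1 w3=1 w5=0 w7=0 w2=1 w4=1 w1=0
t0.Δ1 w0=0 clk=1 w6=1 w3=1 w5=0 w7=0 w2=1 w4=1 w1=0
t0.Δ2 w0=0 clk=1 w6=1 w3=0 w5=0 w7=0 w2=1 w4=1 w1=0
t0.Δ3 w0=1 clk=1 w6=0 w3=0 w5=0 w7=0 w2=1 w4=1 w1=0
t0.Δ4 w0=1 clk=1 w6=0 w3=0 w5=0 w7=0 w2=1 w4=0 w1=0
t0.Δ5 w0=1 clk=1 w6=0 w3=0 w5=0 w7=0 w2=0 w4=0 w1=0
t0.Δ6 w0=0 clk=1 w6=0 w3=0 w5=0 w7=0 w2=0 w4=0 w1=0
t1.Δ0 w0=0 clk=1 w6=0 w3=0 w5=0 w7=0 w2=0 w4=0 w1=0
t1.Δ1 w0=0 clk=0 w6=0 w3=0 w5=0 w7=0 w2=0 w4=0 w1=0
t2.Δ0 w0=0 clk=0 w6=0 w3=0 w5=0 w7=0 w2=0 w4=0 w1=0
t2.Δ1 w0=0 clk=1 w6=0 w3=0 w5=0 w7=0 w2=0 w4=0 w1=0

yes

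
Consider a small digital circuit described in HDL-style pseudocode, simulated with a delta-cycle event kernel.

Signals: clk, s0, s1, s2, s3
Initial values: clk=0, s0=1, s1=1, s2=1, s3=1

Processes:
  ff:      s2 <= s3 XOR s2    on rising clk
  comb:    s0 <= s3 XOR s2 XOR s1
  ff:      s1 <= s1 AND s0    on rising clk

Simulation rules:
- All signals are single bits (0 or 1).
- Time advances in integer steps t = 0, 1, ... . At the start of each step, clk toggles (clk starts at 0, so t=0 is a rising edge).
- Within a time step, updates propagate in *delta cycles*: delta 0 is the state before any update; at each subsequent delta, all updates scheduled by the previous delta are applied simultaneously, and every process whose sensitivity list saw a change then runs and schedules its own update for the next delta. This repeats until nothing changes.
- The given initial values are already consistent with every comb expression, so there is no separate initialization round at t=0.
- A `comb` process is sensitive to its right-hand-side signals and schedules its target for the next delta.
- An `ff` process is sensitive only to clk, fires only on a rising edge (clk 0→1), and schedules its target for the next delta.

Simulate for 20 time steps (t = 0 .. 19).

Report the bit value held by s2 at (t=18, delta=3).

1

t=0 Δ0: s1=1 s0=1 s3=1 clk=0 s2=1
  Δ1: clk:0→1
  Δ2: s2:1→0
  Δ3: s0:1→0
  (3Δ to stable)
t=1 Δ0: s1=1 s0=0 s3=1 clk=1 s2=0
  Δ1: clk:1→0
  (1Δ to stable)
t=2 Δ0: s1=1 s0=0 s3=1 clk=0 s2=0
  Δ1: clk:0→1
  Δ2: s1:1→0, s2:0→1
  (2Δ to stable)
t=3 Δ0: s1=0 s0=0 s3=1 clk=1 s2=1
  Δ1: clk:1→0
  (1Δ to stable)
t=4 Δ0: s1=0 s0=0 s3=1 clk=0 s2=1
  Δ1: clk:0→1
  Δ2: s2:1→0
  Δ3: s0:0→1
  (3Δ to stable)
t=5 Δ0: s1=0 s0=1 s3=1 clk=1 s2=0
  Δ1: clk:1→0
  (1Δ to stable)
t=6 Δ0: s1=0 s0=1 s3=1 clk=0 s2=0
  Δ1: clk:0→1
  Δ2: s2:0→1
  Δ3: s0:1→0
  (3Δ to stable)
t=7 Δ0: s1=0 s0=0 s3=1 clk=1 s2=1
  Δ1: clk:1→0
  (1Δ to stable)
t=8 Δ0: s1=0 s0=0 s3=1 clk=0 s2=1
  Δ1: clk:0→1
  Δ2: s2:1→0
  Δ3: s0:0→1
  (3Δ to stable)
t=9 Δ0: s1=0 s0=1 s3=1 clk=1 s2=0
  Δ1: clk:1→0
  (1Δ to stable)
t=10 Δ0: s1=0 s0=1 s3=1 clk=0 s2=0
  Δ1: clk:0→1
  Δ2: s2:0→1
  Δ3: s0:1→0
  (3Δ to stable)
t=11 Δ0: s1=0 s0=0 s3=1 clk=1 s2=1
  Δ1: clk:1→0
  (1Δ to stable)
t=12 Δ0: s1=0 s0=0 s3=1 clk=0 s2=1
  Δ1: clk:0→1
  Δ2: s2:1→0
  Δ3: s0:0→1
  (3Δ to stable)
t=13 Δ0: s1=0 s0=1 s3=1 clk=1 s2=0
  Δ1: clk:1→0
  (1Δ to stable)
t=14 Δ0: s1=0 s0=1 s3=1 clk=0 s2=0
  Δ1: clk:0→1
  Δ2: s2:0→1
  Δ3: s0:1→0
  (3Δ to stable)
t=15 Δ0: s1=0 s0=0 s3=1 clk=1 s2=1
  Δ1: clk:1→0
  (1Δ to stable)
t=16 Δ0: s1=0 s0=0 s3=1 clk=0 s2=1
  Δ1: clk:0→1
  Δ2: s2:1→0
  Δ3: s0:0→1
  (3Δ to stable)
t=17 Δ0: s1=0 s0=1 s3=1 clk=1 s2=0
  Δ1: clk:1→0
  (1Δ to stable)
t=18 Δ0: s1=0 s0=1 s3=1 clk=0 s2=0
  Δ1: clk:0→1
  Δ2: s2:0→1
  Δ3: s0:1→0
  (3Δ to stable)
t=19 Δ0: s1=0 s0=0 s3=1 clk=1 s2=1
  Δ1: clk:1→0
  (1Δ to stable)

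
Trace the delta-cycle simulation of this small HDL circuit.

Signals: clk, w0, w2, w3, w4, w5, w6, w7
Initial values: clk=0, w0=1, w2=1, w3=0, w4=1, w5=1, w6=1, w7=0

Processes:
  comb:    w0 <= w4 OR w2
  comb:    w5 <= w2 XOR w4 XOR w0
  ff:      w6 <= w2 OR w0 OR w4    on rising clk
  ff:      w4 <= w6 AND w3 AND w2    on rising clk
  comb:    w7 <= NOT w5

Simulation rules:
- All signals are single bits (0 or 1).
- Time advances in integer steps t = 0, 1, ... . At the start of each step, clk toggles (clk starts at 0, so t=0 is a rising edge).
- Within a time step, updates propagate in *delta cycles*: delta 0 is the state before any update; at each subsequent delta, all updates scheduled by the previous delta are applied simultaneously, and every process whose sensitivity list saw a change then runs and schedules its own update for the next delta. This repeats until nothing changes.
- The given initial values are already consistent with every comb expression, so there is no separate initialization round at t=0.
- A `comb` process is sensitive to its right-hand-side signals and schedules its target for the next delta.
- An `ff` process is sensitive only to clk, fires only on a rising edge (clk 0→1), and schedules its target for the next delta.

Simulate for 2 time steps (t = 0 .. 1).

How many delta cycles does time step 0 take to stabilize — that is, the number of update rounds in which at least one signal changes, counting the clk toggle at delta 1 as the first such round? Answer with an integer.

t0.Δ0 w5=1 w6=1 w4=1 w2=1 w3=0 clk=0 w0=1 w7=0
t0.Δ1 w5=1 w6=1 w4=1 w2=1 w3=0 clk=1 w0=1 w7=0
t0.Δ2 w5=1 w6=1 w4=0 w2=1 w3=0 clk=1 w0=1 w7=0
t0.Δ3 w5=0 w6=1 w4=0 w2=1 w3=0 clk=1 w0=1 w7=0
t0.Δ4 w5=0 w6=1 w4=0 w2=1 w3=0 clk=1 w0=1 w7=1
t1.Δ0 w5=0 w6=1 w4=0 w2=1 w3=0 clk=1 w0=1 w7=1
t1.Δ1 w5=0 w6=1 w4=0 w2=1 w3=0 clk=0 w0=1 w7=1

4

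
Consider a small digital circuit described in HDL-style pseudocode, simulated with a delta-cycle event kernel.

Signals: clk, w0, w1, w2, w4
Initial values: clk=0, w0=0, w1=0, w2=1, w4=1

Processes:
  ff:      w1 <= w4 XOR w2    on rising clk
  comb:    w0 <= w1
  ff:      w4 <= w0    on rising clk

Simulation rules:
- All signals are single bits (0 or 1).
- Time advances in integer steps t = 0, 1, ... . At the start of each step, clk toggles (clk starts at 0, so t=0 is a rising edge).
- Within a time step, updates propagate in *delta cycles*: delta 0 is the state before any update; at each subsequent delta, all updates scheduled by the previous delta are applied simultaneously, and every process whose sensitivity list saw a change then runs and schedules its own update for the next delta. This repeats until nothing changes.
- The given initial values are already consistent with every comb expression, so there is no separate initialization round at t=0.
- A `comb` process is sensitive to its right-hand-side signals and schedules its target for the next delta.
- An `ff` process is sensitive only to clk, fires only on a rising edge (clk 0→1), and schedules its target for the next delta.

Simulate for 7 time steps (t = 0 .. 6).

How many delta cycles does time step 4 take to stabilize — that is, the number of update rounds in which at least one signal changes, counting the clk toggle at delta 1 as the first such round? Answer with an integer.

[bits: clk,w0,w1,w2,w4]
t=0: Δ0=00011 Δ1=10011 Δ2=10010 | 2Δ
t=1: Δ0=10010 Δ1=00010 | 1Δ
t=2: Δ0=00010 Δ1=10010 Δ2=10110 Δ3=11110 | 3Δ
t=3: Δ0=11110 Δ1=01110 | 1Δ
t=4: Δ0=01110 Δ1=11110 Δ2=11111 | 2Δ
t=5: Δ0=11111 Δ1=01111 | 1Δ
t=6: Δ0=01111 Δ1=11111 Δ2=11011 Δ3=10011 | 3Δ

2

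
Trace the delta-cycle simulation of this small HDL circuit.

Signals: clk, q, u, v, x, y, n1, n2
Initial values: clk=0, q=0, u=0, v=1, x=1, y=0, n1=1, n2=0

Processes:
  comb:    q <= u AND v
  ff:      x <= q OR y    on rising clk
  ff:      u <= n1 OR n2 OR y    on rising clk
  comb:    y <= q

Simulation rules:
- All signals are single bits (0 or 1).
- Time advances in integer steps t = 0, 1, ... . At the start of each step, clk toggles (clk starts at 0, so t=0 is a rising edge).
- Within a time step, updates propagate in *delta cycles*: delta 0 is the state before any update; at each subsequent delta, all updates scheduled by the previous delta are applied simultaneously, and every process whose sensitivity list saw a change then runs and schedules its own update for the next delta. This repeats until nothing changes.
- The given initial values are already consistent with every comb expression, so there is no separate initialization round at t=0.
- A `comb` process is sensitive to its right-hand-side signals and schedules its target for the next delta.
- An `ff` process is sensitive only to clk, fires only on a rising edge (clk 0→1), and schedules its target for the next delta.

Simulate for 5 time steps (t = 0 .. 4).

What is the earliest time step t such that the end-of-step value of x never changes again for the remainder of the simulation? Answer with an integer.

[bits: n2,y,u,v,n1,q,x,clk]
t=0: Δ0=00011010 Δ1=00011011 Δ2=00111001 Δ3=00111101 Δ4=01111101 | 4Δ
t=1: Δ0=01111101 Δ1=01111100 | 1Δ
t=2: Δ0=01111100 Δ1=01111101 Δ2=01111111 | 2Δ
t=3: Δ0=01111111 Δ1=01111110 | 1Δ
t=4: Δ0=01111110 Δ1=01111111 | 1Δ

2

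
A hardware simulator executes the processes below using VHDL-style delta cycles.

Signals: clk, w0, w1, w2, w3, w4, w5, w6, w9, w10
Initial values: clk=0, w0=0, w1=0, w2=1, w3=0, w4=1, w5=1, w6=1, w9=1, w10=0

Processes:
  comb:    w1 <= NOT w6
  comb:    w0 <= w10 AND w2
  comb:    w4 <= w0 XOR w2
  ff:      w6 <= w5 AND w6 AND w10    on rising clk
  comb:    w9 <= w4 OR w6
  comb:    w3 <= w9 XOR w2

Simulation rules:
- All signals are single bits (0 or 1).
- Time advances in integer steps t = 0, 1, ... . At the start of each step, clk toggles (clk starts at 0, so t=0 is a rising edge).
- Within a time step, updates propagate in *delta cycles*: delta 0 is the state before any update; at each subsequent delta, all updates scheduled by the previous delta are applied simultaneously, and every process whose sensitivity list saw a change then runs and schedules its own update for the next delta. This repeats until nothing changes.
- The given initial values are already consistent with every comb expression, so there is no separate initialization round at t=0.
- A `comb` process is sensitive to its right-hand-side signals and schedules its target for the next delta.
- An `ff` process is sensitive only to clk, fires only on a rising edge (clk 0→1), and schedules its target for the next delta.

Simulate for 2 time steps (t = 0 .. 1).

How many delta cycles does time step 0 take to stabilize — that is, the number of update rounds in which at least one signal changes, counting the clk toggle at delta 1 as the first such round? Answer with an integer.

3

[bits: w1,w2,clk,w4,w0,w5,w10,w6,w3,w9]
t=0: Δ0=0101010101 Δ1=0111010101 Δ2=0111010001 Δ3=1111010001 | 3Δ
t=1: Δ0=1111010001 Δ1=1101010001 | 1Δ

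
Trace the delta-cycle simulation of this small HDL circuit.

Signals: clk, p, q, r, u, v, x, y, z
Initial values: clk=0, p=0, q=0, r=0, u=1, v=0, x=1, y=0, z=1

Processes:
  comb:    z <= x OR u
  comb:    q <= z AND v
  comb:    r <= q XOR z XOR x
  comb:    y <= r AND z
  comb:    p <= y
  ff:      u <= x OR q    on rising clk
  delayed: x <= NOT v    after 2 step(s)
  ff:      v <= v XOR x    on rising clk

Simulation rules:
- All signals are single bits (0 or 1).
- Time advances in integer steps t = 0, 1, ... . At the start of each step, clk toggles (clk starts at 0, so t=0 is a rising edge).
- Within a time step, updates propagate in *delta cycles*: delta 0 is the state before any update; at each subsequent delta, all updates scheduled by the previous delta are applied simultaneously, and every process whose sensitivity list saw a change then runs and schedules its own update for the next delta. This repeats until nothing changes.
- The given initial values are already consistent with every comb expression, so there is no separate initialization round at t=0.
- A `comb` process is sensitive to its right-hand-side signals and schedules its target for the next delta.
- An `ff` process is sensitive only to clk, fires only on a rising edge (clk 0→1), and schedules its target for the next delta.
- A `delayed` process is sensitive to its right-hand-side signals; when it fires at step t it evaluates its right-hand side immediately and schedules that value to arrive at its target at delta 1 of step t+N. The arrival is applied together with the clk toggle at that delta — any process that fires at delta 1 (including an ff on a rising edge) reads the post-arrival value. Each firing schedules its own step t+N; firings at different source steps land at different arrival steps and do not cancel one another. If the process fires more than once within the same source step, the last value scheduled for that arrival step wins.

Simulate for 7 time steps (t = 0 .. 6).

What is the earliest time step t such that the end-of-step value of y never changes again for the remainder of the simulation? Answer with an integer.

t=0 Δ0: clk=0 v=0 p=0 u=1 y=0 z=1 r=0 x=1 q=0
  Δ1: clk:0→1
  Δ2: v:0→1
  Δ3: q:0→1
  Δ4: r:0→1
  Δ5: y:0→1
  Δ6: p:0→1
  (6Δ to stable)
t=1 Δ0: clk=1 v=1 p=1 u=1 y=1 z=1 r=1 x=1 q=1
  Δ1: clk:1→0
  (1Δ to stable)
t=2 Δ0: clk=0 v=1 p=1 u=1 y=1 z=1 r=1 x=1 q=1
  Δ1: clk:0→1, x:1→0
  Δ2: r:1→0
  Δ3: y:1→0
  Δ4: p:1→0
  (4Δ to stable)
t=3 Δ0: clk=1 v=1 p=0 u=1 y=0 z=1 r=0 x=0 q=1
  Δ1: clk:1→0
  (1Δ to stable)
t=4 Δ0: clk=0 v=1 p=0 u=1 y=0 z=1 r=0 x=0 q=1
  Δ1: clk:0→1
  (1Δ to stable)
t=5 Δ0: clk=1 v=1 p=0 u=1 y=0 z=1 r=0 x=0 q=1
  Δ1: clk:1→0
  (1Δ to stable)
t=6 Δ0: clk=0 v=1 p=0 u=1 y=0 z=1 r=0 x=0 q=1
  Δ1: clk:0→1
  (1Δ to stable)

2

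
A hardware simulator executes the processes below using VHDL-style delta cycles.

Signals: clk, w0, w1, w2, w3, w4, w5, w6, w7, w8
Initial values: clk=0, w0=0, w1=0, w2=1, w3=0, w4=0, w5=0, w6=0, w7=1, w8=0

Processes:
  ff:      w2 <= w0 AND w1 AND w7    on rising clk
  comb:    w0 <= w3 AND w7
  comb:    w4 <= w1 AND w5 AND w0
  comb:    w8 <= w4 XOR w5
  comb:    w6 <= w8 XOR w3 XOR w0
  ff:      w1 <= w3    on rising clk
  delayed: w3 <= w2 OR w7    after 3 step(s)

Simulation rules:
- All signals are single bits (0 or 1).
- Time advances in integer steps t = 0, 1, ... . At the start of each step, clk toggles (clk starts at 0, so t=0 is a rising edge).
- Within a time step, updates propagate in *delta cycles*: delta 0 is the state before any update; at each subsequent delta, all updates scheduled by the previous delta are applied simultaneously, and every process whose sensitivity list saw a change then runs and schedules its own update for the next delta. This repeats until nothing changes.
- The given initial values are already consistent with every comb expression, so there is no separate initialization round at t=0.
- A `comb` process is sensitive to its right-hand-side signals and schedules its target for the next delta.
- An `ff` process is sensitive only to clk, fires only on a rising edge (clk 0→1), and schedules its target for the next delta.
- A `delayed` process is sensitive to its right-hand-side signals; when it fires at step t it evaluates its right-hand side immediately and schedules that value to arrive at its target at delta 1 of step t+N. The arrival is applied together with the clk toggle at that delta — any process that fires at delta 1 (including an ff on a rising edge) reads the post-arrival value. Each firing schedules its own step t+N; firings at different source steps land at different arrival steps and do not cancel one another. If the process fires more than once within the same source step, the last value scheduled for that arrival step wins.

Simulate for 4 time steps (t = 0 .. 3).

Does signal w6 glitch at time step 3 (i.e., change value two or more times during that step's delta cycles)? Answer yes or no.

yes

t=0 Δ0: w7=1 w1=0 w2=1 w4=0 clk=0 w0=0 w6=0 w5=0 w3=0 w8=0
  Δ1: clk:0→1
  Δ2: w2:1→0
  (2Δ to stable)
t=1 Δ0: w7=1 w1=0 w2=0 w4=0 clk=1 w0=0 w6=0 w5=0 w3=0 w8=0
  Δ1: clk:1→0
  (1Δ to stable)
t=2 Δ0: w7=1 w1=0 w2=0 w4=0 clk=0 w0=0 w6=0 w5=0 w3=0 w8=0
  Δ1: clk:0→1
  (1Δ to stable)
t=3 Δ0: w7=1 w1=0 w2=0 w4=0 clk=1 w0=0 w6=0 w5=0 w3=0 w8=0
  Δ1: clk:1→0, w3:0→1
  Δ2: w0:0→1, w6:0→1
  Δ3: w6:1→0
  (3Δ to stable)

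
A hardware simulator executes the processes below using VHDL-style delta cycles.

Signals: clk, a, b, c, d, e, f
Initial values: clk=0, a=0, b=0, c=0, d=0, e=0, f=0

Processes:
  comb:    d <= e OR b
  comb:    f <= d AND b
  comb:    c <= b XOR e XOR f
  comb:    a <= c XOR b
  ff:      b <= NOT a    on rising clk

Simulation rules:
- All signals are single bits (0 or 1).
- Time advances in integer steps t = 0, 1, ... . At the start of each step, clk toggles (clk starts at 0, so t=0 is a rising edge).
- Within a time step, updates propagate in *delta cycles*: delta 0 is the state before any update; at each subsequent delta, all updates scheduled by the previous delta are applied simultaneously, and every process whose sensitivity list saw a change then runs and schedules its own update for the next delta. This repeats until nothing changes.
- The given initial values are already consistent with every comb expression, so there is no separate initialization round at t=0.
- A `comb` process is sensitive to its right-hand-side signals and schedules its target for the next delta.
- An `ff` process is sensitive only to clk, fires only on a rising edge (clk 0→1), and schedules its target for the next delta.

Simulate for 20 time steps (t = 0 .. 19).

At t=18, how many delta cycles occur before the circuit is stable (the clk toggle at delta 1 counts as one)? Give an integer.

t0.Δ0 clk=0 d=0 a=0 c=0 e=0 b=0 f=0
t0.Δ1 clk=1 d=0 a=0 c=0 e=0 b=0 f=0
t0.Δ2 clk=1 d=0 a=0 c=0 e=0 b=1 f=0
t0.Δ3 clk=1 d=1 a=1 c=1 e=0 b=1 f=0
t0.Δ4 clk=1 d=1 a=0 c=1 e=0 b=1 f=1
t0.Δ5 clk=1 d=1 a=0 c=0 e=0 b=1 f=1
t0.Δ6 clk=1 d=1 a=1 c=0 e=0 b=1 f=1
t1.Δ0 clk=1 d=1 a=1 c=0 e=0 b=1 f=1
t1.Δ1 clk=0 d=1 a=1 c=0 e=0 b=1 f=1
t2.Δ0 clk=0 d=1 a=1 c=0 e=0 b=1 f=1
t2.Δ1 clk=1 d=1 a=1 c=0 e=0 b=1 f=1
t2.Δ2 clk=1 d=1 a=1 c=0 e=0 b=0 f=1
t2.Δ3 clk=1 d=0 a=0 c=1 e=0 b=0 f=0
t2.Δ4 clk=1 d=0 a=1 c=0 e=0 b=0 f=0
t2.Δ5 clk=1 d=0 a=0 c=0 e=0 b=0 f=0
t3.Δ0 clk=1 d=0 a=0 c=0 e=0 b=0 f=0
t3.Δ1 clk=0 d=0 a=0 c=0 e=0 b=0 f=0
t4.Δ0 clk=0 d=0 a=0 c=0 e=0 b=0 f=0
t4.Δ1 clk=1 d=0 a=0 c=0 e=0 b=0 f=0
t4.Δ2 clk=1 d=0 a=0 c=0 e=0 b=1 f=0
t4.Δ3 clk=1 d=1 a=1 c=1 e=0 b=1 f=0
t4.Δ4 clk=1 d=1 a=0 c=1 e=0 b=1 f=1
t4.Δ5 clk=1 d=1 a=0 c=0 e=0 b=1 f=1
t4.Δ6 clk=1 d=1 a=1 c=0 e=0 b=1 f=1
t5.Δ0 clk=1 d=1 a=1 c=0 e=0 b=1 f=1
t5.Δ1 clk=0 d=1 a=1 c=0 e=0 b=1 f=1
t6.Δ0 clk=0 d=1 a=1 c=0 e=0 b=1 f=1
t6.Δ1 clk=1 d=1 a=1 c=0 e=0 b=1 f=1
t6.Δ2 clk=1 d=1 a=1 c=0 e=0 b=0 f=1
t6.Δ3 clk=1 d=0 a=0 c=1 e=0 b=0 f=0
t6.Δ4 clk=1 d=0 a=1 c=0 e=0 b=0 f=0
t6.Δ5 clk=1 d=0 a=0 c=0 e=0 b=0 f=0
t7.Δ0 clk=1 d=0 a=0 c=0 e=0 b=0 f=0
t7.Δ1 clk=0 d=0 a=0 c=0 e=0 b=0 f=0
t8.Δ0 clk=0 d=0 a=0 c=0 e=0 b=0 f=0
t8.Δ1 clk=1 d=0 a=0 c=0 e=0 b=0 f=0
t8.Δ2 clk=1 d=0 a=0 c=0 e=0 b=1 f=0
t8.Δ3 clk=1 d=1 a=1 c=1 e=0 b=1 f=0
t8.Δ4 clk=1 d=1 a=0 c=1 e=0 b=1 f=1
t8.Δ5 clk=1 d=1 a=0 c=0 e=0 b=1 f=1
t8.Δ6 clk=1 d=1 a=1 c=0 e=0 b=1 f=1
t9.Δ0 clk=1 d=1 a=1 c=0 e=0 b=1 f=1
t9.Δ1 clk=0 d=1 a=1 c=0 e=0 b=1 f=1
t10.Δ0 clk=0 d=1 a=1 c=0 e=0 b=1 f=1
t10.Δ1 clk=1 d=1 a=1 c=0 e=0 b=1 f=1
t10.Δ2 clk=1 d=1 a=1 c=0 e=0 b=0 f=1
t10.Δ3 clk=1 d=0 a=0 c=1 e=0 b=0 f=0
t10.Δ4 clk=1 d=0 a=1 c=0 e=0 b=0 f=0
t10.Δ5 clk=1 d=0 a=0 c=0 e=0 b=0 f=0
t11.Δ0 clk=1 d=0 a=0 c=0 e=0 b=0 f=0
t11.Δ1 clk=0 d=0 a=0 c=0 e=0 b=0 f=0
t12.Δ0 clk=0 d=0 a=0 c=0 e=0 b=0 f=0
t12.Δ1 clk=1 d=0 a=0 c=0 e=0 b=0 f=0
t12.Δ2 clk=1 d=0 a=0 c=0 e=0 b=1 f=0
t12.Δ3 clk=1 d=1 a=1 c=1 e=0 b=1 f=0
t12.Δ4 clk=1 d=1 a=0 c=1 e=0 b=1 f=1
t12.Δ5 clk=1 d=1 a=0 c=0 e=0 b=1 f=1
t12.Δ6 clk=1 d=1 a=1 c=0 e=0 b=1 f=1
t13.Δ0 clk=1 d=1 a=1 c=0 e=0 b=1 f=1
t13.Δ1 clk=0 d=1 a=1 c=0 e=0 b=1 f=1
t14.Δ0 clk=0 d=1 a=1 c=0 e=0 b=1 f=1
t14.Δ1 clk=1 d=1 a=1 c=0 e=0 b=1 f=1
t14.Δ2 clk=1 d=1 a=1 c=0 e=0 b=0 f=1
t14.Δ3 clk=1 d=0 a=0 c=1 e=0 b=0 f=0
t14.Δ4 clk=1 d=0 a=1 c=0 e=0 b=0 f=0
t14.Δ5 clk=1 d=0 a=0 c=0 e=0 b=0 f=0
t15.Δ0 clk=1 d=0 a=0 c=0 e=0 b=0 f=0
t15.Δ1 clk=0 d=0 a=0 c=0 e=0 b=0 f=0
t16.Δ0 clk=0 d=0 a=0 c=0 e=0 b=0 f=0
t16.Δ1 clk=1 d=0 a=0 c=0 e=0 b=0 f=0
t16.Δ2 clk=1 d=0 a=0 c=0 e=0 b=1 f=0
t16.Δ3 clk=1 d=1 a=1 c=1 e=0 b=1 f=0
t16.Δ4 clk=1 d=1 a=0 c=1 e=0 b=1 f=1
t16.Δ5 clk=1 d=1 a=0 c=0 e=0 b=1 f=1
t16.Δ6 clk=1 d=1 a=1 c=0 e=0 b=1 f=1
t17.Δ0 clk=1 d=1 a=1 c=0 e=0 b=1 f=1
t17.Δ1 clk=0 d=1 a=1 c=0 e=0 b=1 f=1
t18.Δ0 clk=0 d=1 a=1 c=0 e=0 b=1 f=1
t18.Δ1 clk=1 d=1 a=1 c=0 e=0 b=1 f=1
t18.Δ2 clk=1 d=1 a=1 c=0 e=0 b=0 f=1
t18.Δ3 clk=1 d=0 a=0 c=1 e=0 b=0 f=0
t18.Δ4 clk=1 d=0 a=1 c=0 e=0 b=0 f=0
t18.Δ5 clk=1 d=0 a=0 c=0 e=0 b=0 f=0
t19.Δ0 clk=1 d=0 a=0 c=0 e=0 b=0 f=0
t19.Δ1 clk=0 d=0 a=0 c=0 e=0 b=0 f=0

5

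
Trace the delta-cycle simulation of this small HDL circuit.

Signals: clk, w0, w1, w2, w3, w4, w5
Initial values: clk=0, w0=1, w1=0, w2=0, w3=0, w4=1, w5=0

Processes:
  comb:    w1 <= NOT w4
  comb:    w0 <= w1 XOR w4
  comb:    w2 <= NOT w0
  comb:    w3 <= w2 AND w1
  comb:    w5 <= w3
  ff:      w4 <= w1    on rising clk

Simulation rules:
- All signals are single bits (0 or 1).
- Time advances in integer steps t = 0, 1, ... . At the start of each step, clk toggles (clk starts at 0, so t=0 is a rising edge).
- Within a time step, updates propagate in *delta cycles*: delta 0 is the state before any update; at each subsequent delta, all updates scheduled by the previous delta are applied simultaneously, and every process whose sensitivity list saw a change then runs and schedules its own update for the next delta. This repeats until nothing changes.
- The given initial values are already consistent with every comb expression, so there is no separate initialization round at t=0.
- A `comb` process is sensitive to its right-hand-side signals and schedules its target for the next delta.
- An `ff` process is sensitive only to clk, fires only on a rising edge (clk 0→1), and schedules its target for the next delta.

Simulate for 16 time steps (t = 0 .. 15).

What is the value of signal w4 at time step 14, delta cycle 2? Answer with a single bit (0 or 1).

1

t0.Δ0 w0=1 clk=0 w3=0 w1=0 w2=0 w5=0 w4=1
t0.Δ1 w0=1 clk=1 w3=0 w1=0 w2=0 w5=0 w4=1
t0.Δ2 w0=1 clk=1 w3=0 w1=0 w2=0 w5=0 w4=0
t0.Δ3 w0=0 clk=1 w3=0 w1=1 w2=0 w5=0 w4=0
t0.Δ4 w0=1 clk=1 w3=0 w1=1 w2=1 w5=0 w4=0
t0.Δ5 w0=1 clk=1 w3=1 w1=1 w2=0 w5=0 w4=0
t0.Δ6 w0=1 clk=1 w3=0 w1=1 w2=0 w5=1 w4=0
t0.Δ7 w0=1 clk=1 w3=0 w1=1 w2=0 w5=0 w4=0
t1.Δ0 w0=1 clk=1 w3=0 w1=1 w2=0 w5=0 w4=0
t1.Δ1 w0=1 clk=0 w3=0 w1=1 w2=0 w5=0 w4=0
t2.Δ0 w0=1 clk=0 w3=0 w1=1 w2=0 w5=0 w4=0
t2.Δ1 w0=1 clk=1 w3=0 w1=1 w2=0 w5=0 w4=0
t2.Δ2 w0=1 clk=1 w3=0 w1=1 w2=0 w5=0 w4=1
t2.Δ3 w0=0 clk=1 w3=0 w1=0 w2=0 w5=0 w4=1
t2.Δ4 w0=1 clk=1 w3=0 w1=0 w2=1 w5=0 w4=1
t2.Δ5 w0=1 clk=1 w3=0 w1=0 w2=0 w5=0 w4=1
t3.Δ0 w0=1 clk=1 w3=0 w1=0 w2=0 w5=0 w4=1
t3.Δ1 w0=1 clk=0 w3=0 w1=0 w2=0 w5=0 w4=1
t4.Δ0 w0=1 clk=0 w3=0 w1=0 w2=0 w5=0 w4=1
t4.Δ1 w0=1 clk=1 w3=0 w1=0 w2=0 w5=0 w4=1
t4.Δ2 w0=1 clk=1 w3=0 w1=0 w2=0 w5=0 w4=0
t4.Δ3 w0=0 clk=1 w3=0 w1=1 w2=0 w5=0 w4=0
t4.Δ4 w0=1 clk=1 w3=0 w1=1 w2=1 w5=0 w4=0
t4.Δ5 w0=1 clk=1 w3=1 w1=1 w2=0 w5=0 w4=0
t4.Δ6 w0=1 clk=1 w3=0 w1=1 w2=0 w5=1 w4=0
t4.Δ7 w0=1 clk=1 w3=0 w1=1 w2=0 w5=0 w4=0
t5.Δ0 w0=1 clk=1 w3=0 w1=1 w2=0 w5=0 w4=0
t5.Δ1 w0=1 clk=0 w3=0 w1=1 w2=0 w5=0 w4=0
t6.Δ0 w0=1 clk=0 w3=0 w1=1 w2=0 w5=0 w4=0
t6.Δ1 w0=1 clk=1 w3=0 w1=1 w2=0 w5=0 w4=0
t6.Δ2 w0=1 clk=1 w3=0 w1=1 w2=0 w5=0 w4=1
t6.Δ3 w0=0 clk=1 w3=0 w1=0 w2=0 w5=0 w4=1
t6.Δ4 w0=1 clk=1 w3=0 w1=0 w2=1 w5=0 w4=1
t6.Δ5 w0=1 clk=1 w3=0 w1=0 w2=0 w5=0 w4=1
t7.Δ0 w0=1 clk=1 w3=0 w1=0 w2=0 w5=0 w4=1
t7.Δ1 w0=1 clk=0 w3=0 w1=0 w2=0 w5=0 w4=1
t8.Δ0 w0=1 clk=0 w3=0 w1=0 w2=0 w5=0 w4=1
t8.Δ1 w0=1 clk=1 w3=0 w1=0 w2=0 w5=0 w4=1
t8.Δ2 w0=1 clk=1 w3=0 w1=0 w2=0 w5=0 w4=0
t8.Δ3 w0=0 clk=1 w3=0 w1=1 w2=0 w5=0 w4=0
t8.Δ4 w0=1 clk=1 w3=0 w1=1 w2=1 w5=0 w4=0
t8.Δ5 w0=1 clk=1 w3=1 w1=1 w2=0 w5=0 w4=0
t8.Δ6 w0=1 clk=1 w3=0 w1=1 w2=0 w5=1 w4=0
t8.Δ7 w0=1 clk=1 w3=0 w1=1 w2=0 w5=0 w4=0
t9.Δ0 w0=1 clk=1 w3=0 w1=1 w2=0 w5=0 w4=0
t9.Δ1 w0=1 clk=0 w3=0 w1=1 w2=0 w5=0 w4=0
t10.Δ0 w0=1 clk=0 w3=0 w1=1 w2=0 w5=0 w4=0
t10.Δ1 w0=1 clk=1 w3=0 w1=1 w2=0 w5=0 w4=0
t10.Δ2 w0=1 clk=1 w3=0 w1=1 w2=0 w5=0 w4=1
t10.Δ3 w0=0 clk=1 w3=0 w1=0 w2=0 w5=0 w4=1
t10.Δ4 w0=1 clk=1 w3=0 w1=0 w2=1 w5=0 w4=1
t10.Δ5 w0=1 clk=1 w3=0 w1=0 w2=0 w5=0 w4=1
t11.Δ0 w0=1 clk=1 w3=0 w1=0 w2=0 w5=0 w4=1
t11.Δ1 w0=1 clk=0 w3=0 w1=0 w2=0 w5=0 w4=1
t12.Δ0 w0=1 clk=0 w3=0 w1=0 w2=0 w5=0 w4=1
t12.Δ1 w0=1 clk=1 w3=0 w1=0 w2=0 w5=0 w4=1
t12.Δ2 w0=1 clk=1 w3=0 w1=0 w2=0 w5=0 w4=0
t12.Δ3 w0=0 clk=1 w3=0 w1=1 w2=0 w5=0 w4=0
t12.Δ4 w0=1 clk=1 w3=0 w1=1 w2=1 w5=0 w4=0
t12.Δ5 w0=1 clk=1 w3=1 w1=1 w2=0 w5=0 w4=0
t12.Δ6 w0=1 clk=1 w3=0 w1=1 w2=0 w5=1 w4=0
t12.Δ7 w0=1 clk=1 w3=0 w1=1 w2=0 w5=0 w4=0
t13.Δ0 w0=1 clk=1 w3=0 w1=1 w2=0 w5=0 w4=0
t13.Δ1 w0=1 clk=0 w3=0 w1=1 w2=0 w5=0 w4=0
t14.Δ0 w0=1 clk=0 w3=0 w1=1 w2=0 w5=0 w4=0
t14.Δ1 w0=1 clk=1 w3=0 w1=1 w2=0 w5=0 w4=0
t14.Δ2 w0=1 clk=1 w3=0 w1=1 w2=0 w5=0 w4=1
t14.Δ3 w0=0 clk=1 w3=0 w1=0 w2=0 w5=0 w4=1
t14.Δ4 w0=1 clk=1 w3=0 w1=0 w2=1 w5=0 w4=1
t14.Δ5 w0=1 clk=1 w3=0 w1=0 w2=0 w5=0 w4=1
t15.Δ0 w0=1 clk=1 w3=0 w1=0 w2=0 w5=0 w4=1
t15.Δ1 w0=1 clk=0 w3=0 w1=0 w2=0 w5=0 w4=1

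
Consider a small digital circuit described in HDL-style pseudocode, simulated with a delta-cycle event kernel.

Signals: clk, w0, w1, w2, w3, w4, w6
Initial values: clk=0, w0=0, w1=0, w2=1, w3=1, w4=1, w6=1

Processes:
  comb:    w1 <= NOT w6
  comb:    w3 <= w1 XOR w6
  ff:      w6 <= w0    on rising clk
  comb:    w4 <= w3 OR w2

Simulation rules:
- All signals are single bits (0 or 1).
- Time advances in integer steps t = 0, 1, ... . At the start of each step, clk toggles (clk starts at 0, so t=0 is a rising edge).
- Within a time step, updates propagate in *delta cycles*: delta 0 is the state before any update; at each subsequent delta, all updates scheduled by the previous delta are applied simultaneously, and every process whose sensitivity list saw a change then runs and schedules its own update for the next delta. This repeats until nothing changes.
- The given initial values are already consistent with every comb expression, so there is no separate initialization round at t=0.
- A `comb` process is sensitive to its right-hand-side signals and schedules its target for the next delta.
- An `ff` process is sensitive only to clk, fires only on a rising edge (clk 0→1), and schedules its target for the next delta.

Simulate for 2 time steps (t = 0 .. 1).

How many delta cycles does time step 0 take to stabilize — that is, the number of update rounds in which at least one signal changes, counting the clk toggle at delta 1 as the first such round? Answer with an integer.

[bits: w3,w1,w2,w0,w6,clk,w4]
t=0: Δ0=1010101 Δ1=1010111 Δ2=1010011 Δ3=0110011 Δ4=1110011 | 4Δ
t=1: Δ0=1110011 Δ1=1110001 | 1Δ

4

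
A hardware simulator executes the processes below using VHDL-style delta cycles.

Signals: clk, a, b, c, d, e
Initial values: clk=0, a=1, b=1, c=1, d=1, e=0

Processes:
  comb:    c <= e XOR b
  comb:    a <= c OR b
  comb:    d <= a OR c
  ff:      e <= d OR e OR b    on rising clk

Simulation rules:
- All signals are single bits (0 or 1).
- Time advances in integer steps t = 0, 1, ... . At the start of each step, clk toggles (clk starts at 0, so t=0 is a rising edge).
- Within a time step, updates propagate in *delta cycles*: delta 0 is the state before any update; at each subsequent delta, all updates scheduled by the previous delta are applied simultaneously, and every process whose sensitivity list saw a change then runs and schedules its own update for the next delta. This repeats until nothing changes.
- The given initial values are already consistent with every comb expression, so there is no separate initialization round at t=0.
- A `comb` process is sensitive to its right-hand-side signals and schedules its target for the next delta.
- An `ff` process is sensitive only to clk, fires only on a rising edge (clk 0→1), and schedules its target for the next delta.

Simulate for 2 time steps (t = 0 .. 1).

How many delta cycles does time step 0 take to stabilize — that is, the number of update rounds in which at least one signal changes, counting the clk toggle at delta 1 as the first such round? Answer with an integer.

3

t=0 Δ0: e=0 c=1 d=1 b=1 clk=0 a=1
  Δ1: clk:0→1
  Δ2: e:0→1
  Δ3: c:1→0
  (3Δ to stable)
t=1 Δ0: e=1 c=0 d=1 b=1 clk=1 a=1
  Δ1: clk:1→0
  (1Δ to stable)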